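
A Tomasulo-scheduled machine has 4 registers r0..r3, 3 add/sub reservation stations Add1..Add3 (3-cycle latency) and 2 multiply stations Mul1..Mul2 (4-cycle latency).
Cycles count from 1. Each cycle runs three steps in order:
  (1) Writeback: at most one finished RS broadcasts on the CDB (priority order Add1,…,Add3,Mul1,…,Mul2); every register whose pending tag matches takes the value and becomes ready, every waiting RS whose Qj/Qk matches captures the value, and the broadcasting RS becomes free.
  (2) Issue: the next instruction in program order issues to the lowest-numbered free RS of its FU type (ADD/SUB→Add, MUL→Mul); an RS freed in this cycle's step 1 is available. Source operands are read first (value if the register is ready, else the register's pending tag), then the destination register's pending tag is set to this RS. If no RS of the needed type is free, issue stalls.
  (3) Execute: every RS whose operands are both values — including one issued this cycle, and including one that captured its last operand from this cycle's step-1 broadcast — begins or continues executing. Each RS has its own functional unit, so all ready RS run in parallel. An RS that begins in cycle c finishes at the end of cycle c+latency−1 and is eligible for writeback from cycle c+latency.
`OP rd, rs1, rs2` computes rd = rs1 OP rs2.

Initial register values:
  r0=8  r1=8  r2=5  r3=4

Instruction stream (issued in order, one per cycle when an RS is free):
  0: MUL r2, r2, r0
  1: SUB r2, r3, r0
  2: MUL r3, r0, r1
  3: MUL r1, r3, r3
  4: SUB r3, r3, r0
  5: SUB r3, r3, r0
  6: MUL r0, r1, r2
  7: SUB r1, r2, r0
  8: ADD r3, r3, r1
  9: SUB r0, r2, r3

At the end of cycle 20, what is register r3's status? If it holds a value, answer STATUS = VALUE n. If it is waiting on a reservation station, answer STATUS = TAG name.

STATUS = TAG Add3

c1: issue MUL r2<-Mul1 | r0:8,r1:8,r2:Mul1,r3:4
c2: issue SUB r2<-Add1 | r0:8,r1:8,r2:Add1,r3:4
c3: issue MUL r3<-Mul2 | r0:8,r1:8,r2:Add1,r3:Mul2
c4: stall | r0:8,r1:8,r2:Add1,r3:Mul2
c5: CDB Add1=-4; stall | r0:8,r1:8,r2:-4,r3:Mul2
c6: CDB Mul1=40; issue MUL r1<-Mul1 | r0:8,r1:Mul1,r2:-4,r3:Mul2
c7: CDB Mul2=64; issue SUB r3<-Add1 | r0:8,r1:Mul1,r2:-4,r3:Add1
c8: issue SUB r3<-Add2 | r0:8,r1:Mul1,r2:-4,r3:Add2
c9: issue MUL r0<-Mul2 | r0:Mul2,r1:Mul1,r2:-4,r3:Add2
c10: CDB Add1=56; issue SUB r1<-Add1 | r0:Mul2,r1:Add1,r2:-4,r3:Add2
c11: CDB Mul1=4096; issue ADD r3<-Add3 | r0:Mul2,r1:Add1,r2:-4,r3:Add3
c12: stall | r0:Mul2,r1:Add1,r2:-4,r3:Add3
c13: CDB Add2=48; issue SUB r0<-Add2 | r0:Add2,r1:Add1,r2:-4,r3:Add3
c14: - | r0:Add2,r1:Add1,r2:-4,r3:Add3
c15: CDB Mul2=-16384 | r0:Add2,r1:Add1,r2:-4,r3:Add3
c16: - | r0:Add2,r1:Add1,r2:-4,r3:Add3
c17: - | r0:Add2,r1:Add1,r2:-4,r3:Add3
c18: CDB Add1=16380 | r0:Add2,r1:16380,r2:-4,r3:Add3
c19: - | r0:Add2,r1:16380,r2:-4,r3:Add3
c20: - | r0:Add2,r1:16380,r2:-4,r3:Add3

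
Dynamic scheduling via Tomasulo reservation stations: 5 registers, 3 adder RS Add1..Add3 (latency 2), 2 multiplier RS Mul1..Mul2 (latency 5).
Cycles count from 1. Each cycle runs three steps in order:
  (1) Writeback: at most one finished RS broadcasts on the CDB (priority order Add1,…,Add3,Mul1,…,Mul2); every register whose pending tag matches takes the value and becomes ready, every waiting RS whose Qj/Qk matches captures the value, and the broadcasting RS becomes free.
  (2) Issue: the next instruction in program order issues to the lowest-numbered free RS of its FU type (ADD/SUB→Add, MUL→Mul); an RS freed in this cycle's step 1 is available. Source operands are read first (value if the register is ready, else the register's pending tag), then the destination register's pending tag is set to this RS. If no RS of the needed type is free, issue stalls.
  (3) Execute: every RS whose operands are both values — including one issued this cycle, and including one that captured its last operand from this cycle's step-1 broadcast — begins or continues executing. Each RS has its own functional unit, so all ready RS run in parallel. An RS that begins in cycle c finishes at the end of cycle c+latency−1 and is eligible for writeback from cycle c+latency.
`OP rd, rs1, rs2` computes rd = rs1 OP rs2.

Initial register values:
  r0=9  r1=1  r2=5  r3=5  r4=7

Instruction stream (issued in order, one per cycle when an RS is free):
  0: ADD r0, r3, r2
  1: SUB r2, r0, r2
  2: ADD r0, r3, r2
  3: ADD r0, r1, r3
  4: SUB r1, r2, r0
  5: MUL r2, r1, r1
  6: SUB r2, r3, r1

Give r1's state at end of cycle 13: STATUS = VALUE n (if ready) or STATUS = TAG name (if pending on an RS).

STATUS = VALUE -1

  c1: issue ADD r0<-Add1  regs: r0:Add1,r1:1,r2:5,r3:5,r4:7
  c2: issue SUB r2<-Add2  regs: r0:Add1,r1:1,r2:Add2,r3:5,r4:7
  c3: CDB Add1=10; issue ADD r0<-Add1  regs: r0:Add1,r1:1,r2:Add2,r3:5,r4:7
  c4: issue ADD r0<-Add3  regs: r0:Add3,r1:1,r2:Add2,r3:5,r4:7
  c5: CDB Add2=5; issue SUB r1<-Add2  regs: r0:Add3,r1:Add2,r2:5,r3:5,r4:7
  c6: CDB Add3=6; issue MUL r2<-Mul1  regs: r0:6,r1:Add2,r2:Mul1,r3:5,r4:7
  c7: CDB Add1=10; issue SUB r2<-Add1  regs: r0:6,r1:Add2,r2:Add1,r3:5,r4:7
  c8: CDB Add2=-1  regs: r0:6,r1:-1,r2:Add1,r3:5,r4:7
  c9: -  regs: r0:6,r1:-1,r2:Add1,r3:5,r4:7
  c10: CDB Add1=6  regs: r0:6,r1:-1,r2:6,r3:5,r4:7
  c11: -  regs: r0:6,r1:-1,r2:6,r3:5,r4:7
  c12: -  regs: r0:6,r1:-1,r2:6,r3:5,r4:7
  c13: CDB Mul1=1  regs: r0:6,r1:-1,r2:6,r3:5,r4:7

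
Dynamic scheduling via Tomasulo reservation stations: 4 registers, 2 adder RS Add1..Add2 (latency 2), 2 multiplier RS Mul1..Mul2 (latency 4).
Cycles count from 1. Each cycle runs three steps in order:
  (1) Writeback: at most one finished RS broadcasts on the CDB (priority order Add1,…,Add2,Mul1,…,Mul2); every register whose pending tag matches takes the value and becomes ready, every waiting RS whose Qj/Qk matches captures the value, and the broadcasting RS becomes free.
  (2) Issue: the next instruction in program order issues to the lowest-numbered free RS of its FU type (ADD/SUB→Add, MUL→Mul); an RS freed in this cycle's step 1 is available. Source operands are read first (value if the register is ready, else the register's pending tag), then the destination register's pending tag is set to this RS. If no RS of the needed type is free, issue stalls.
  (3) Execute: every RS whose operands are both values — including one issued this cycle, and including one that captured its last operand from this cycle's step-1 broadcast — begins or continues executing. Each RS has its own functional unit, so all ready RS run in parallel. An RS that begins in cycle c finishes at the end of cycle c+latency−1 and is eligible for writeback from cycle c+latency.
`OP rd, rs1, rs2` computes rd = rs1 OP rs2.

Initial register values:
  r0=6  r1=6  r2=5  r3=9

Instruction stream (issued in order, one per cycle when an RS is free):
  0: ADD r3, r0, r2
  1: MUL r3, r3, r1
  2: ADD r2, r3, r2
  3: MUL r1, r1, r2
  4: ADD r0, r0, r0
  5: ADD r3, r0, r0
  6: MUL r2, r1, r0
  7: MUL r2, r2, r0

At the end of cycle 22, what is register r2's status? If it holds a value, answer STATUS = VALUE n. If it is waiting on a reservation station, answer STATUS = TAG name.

STATUS = VALUE 61344

  c1: issue ADD r3<-Add1  regs: r0:6,r1:6,r2:5,r3:Add1
  c2: issue MUL r3<-Mul1  regs: r0:6,r1:6,r2:5,r3:Mul1
  c3: CDB Add1=11; issue ADD r2<-Add1  regs: r0:6,r1:6,r2:Add1,r3:Mul1
  c4: issue MUL r1<-Mul2  regs: r0:6,r1:Mul2,r2:Add1,r3:Mul1
  c5: issue ADD r0<-Add2  regs: r0:Add2,r1:Mul2,r2:Add1,r3:Mul1
  c6: stall  regs: r0:Add2,r1:Mul2,r2:Add1,r3:Mul1
  c7: CDB Add2=12; issue ADD r3<-Add2  regs: r0:12,r1:Mul2,r2:Add1,r3:Add2
  c8: CDB Mul1=66; issue MUL r2<-Mul1  regs: r0:12,r1:Mul2,r2:Mul1,r3:Add2
  c9: CDB Add2=24; stall  regs: r0:12,r1:Mul2,r2:Mul1,r3:24
  c10: CDB Add1=71; stall  regs: r0:12,r1:Mul2,r2:Mul1,r3:24
  c11: stall  regs: r0:12,r1:Mul2,r2:Mul1,r3:24
  c12: stall  regs: r0:12,r1:Mul2,r2:Mul1,r3:24
  c13: stall  regs: r0:12,r1:Mul2,r2:Mul1,r3:24
  c14: CDB Mul2=426; issue MUL r2<-Mul2  regs: r0:12,r1:426,r2:Mul2,r3:24
  c15: -  regs: r0:12,r1:426,r2:Mul2,r3:24
  c16: -  regs: r0:12,r1:426,r2:Mul2,r3:24
  c17: -  regs: r0:12,r1:426,r2:Mul2,r3:24
  c18: CDB Mul1=5112  regs: r0:12,r1:426,r2:Mul2,r3:24
  c19: -  regs: r0:12,r1:426,r2:Mul2,r3:24
  c20: -  regs: r0:12,r1:426,r2:Mul2,r3:24
  c21: -  regs: r0:12,r1:426,r2:Mul2,r3:24
  c22: CDB Mul2=61344  regs: r0:12,r1:426,r2:61344,r3:24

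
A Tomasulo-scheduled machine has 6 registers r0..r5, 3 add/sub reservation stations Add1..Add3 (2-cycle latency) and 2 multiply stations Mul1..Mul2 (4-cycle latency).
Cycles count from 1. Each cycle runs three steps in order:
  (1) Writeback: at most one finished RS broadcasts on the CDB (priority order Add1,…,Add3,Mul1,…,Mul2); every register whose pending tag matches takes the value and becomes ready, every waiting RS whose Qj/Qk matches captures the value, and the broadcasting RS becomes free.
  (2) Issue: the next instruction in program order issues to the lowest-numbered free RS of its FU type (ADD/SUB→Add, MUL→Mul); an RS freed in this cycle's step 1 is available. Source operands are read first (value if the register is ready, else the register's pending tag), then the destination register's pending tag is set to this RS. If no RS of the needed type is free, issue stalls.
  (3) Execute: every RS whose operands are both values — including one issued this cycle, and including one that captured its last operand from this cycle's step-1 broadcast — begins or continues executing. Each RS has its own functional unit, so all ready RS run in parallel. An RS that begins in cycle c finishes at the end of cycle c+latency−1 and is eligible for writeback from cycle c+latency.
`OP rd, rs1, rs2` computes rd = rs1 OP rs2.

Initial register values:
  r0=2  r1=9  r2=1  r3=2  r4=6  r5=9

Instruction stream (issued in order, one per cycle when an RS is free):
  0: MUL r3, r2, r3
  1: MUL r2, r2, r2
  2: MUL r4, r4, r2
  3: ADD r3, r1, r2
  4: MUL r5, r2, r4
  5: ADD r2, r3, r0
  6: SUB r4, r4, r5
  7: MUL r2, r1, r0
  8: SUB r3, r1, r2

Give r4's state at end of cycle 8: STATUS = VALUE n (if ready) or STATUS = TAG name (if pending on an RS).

c1: issue MUL r3<-Mul1 | r0:2,r1:9,r2:1,r3:Mul1,r4:6,r5:9
c2: issue MUL r2<-Mul2 | r0:2,r1:9,r2:Mul2,r3:Mul1,r4:6,r5:9
c3: stall | r0:2,r1:9,r2:Mul2,r3:Mul1,r4:6,r5:9
c4: stall | r0:2,r1:9,r2:Mul2,r3:Mul1,r4:6,r5:9
c5: CDB Mul1=2; issue MUL r4<-Mul1 | r0:2,r1:9,r2:Mul2,r3:2,r4:Mul1,r5:9
c6: CDB Mul2=1; issue ADD r3<-Add1 | r0:2,r1:9,r2:1,r3:Add1,r4:Mul1,r5:9
c7: issue MUL r5<-Mul2 | r0:2,r1:9,r2:1,r3:Add1,r4:Mul1,r5:Mul2
c8: CDB Add1=10; issue ADD r2<-Add1 | r0:2,r1:9,r2:Add1,r3:10,r4:Mul1,r5:Mul2

STATUS = TAG Mul1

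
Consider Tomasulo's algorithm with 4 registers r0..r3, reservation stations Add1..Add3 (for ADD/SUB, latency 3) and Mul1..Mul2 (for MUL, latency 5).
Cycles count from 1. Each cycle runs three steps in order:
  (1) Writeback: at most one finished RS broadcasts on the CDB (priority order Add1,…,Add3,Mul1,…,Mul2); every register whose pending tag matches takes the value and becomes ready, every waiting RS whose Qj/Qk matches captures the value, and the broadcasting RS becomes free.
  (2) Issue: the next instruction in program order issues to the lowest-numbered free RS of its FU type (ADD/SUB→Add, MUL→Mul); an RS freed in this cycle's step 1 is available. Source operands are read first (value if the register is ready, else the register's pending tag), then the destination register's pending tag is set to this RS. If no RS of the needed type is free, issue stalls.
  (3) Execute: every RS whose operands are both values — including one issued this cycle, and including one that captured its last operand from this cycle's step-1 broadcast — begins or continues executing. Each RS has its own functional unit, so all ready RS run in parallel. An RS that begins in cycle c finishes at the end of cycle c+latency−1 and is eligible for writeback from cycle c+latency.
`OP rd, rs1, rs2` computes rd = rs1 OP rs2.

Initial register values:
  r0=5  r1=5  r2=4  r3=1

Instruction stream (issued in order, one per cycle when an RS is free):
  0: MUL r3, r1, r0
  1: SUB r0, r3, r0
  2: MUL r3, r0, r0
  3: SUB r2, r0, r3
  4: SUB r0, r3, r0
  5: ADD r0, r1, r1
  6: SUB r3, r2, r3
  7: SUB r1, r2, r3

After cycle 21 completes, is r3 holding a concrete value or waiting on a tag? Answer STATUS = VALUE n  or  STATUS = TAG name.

c1: issue MUL r3<-Mul1 | r0:5,r1:5,r2:4,r3:Mul1
c2: issue SUB r0<-Add1 | r0:Add1,r1:5,r2:4,r3:Mul1
c3: issue MUL r3<-Mul2 | r0:Add1,r1:5,r2:4,r3:Mul2
c4: issue SUB r2<-Add2 | r0:Add1,r1:5,r2:Add2,r3:Mul2
c5: issue SUB r0<-Add3 | r0:Add3,r1:5,r2:Add2,r3:Mul2
c6: CDB Mul1=25; stall | r0:Add3,r1:5,r2:Add2,r3:Mul2
c7: stall | r0:Add3,r1:5,r2:Add2,r3:Mul2
c8: stall | r0:Add3,r1:5,r2:Add2,r3:Mul2
c9: CDB Add1=20; issue ADD r0<-Add1 | r0:Add1,r1:5,r2:Add2,r3:Mul2
c10: stall | r0:Add1,r1:5,r2:Add2,r3:Mul2
c11: stall | r0:Add1,r1:5,r2:Add2,r3:Mul2
c12: CDB Add1=10; issue SUB r3<-Add1 | r0:10,r1:5,r2:Add2,r3:Add1
c13: stall | r0:10,r1:5,r2:Add2,r3:Add1
c14: CDB Mul2=400; stall | r0:10,r1:5,r2:Add2,r3:Add1
c15: stall | r0:10,r1:5,r2:Add2,r3:Add1
c16: stall | r0:10,r1:5,r2:Add2,r3:Add1
c17: CDB Add2=-380; issue SUB r1<-Add2 | r0:10,r1:Add2,r2:-380,r3:Add1
c18: CDB Add3=380 | r0:10,r1:Add2,r2:-380,r3:Add1
c19: - | r0:10,r1:Add2,r2:-380,r3:Add1
c20: CDB Add1=-780 | r0:10,r1:Add2,r2:-380,r3:-780
c21: - | r0:10,r1:Add2,r2:-380,r3:-780

STATUS = VALUE -780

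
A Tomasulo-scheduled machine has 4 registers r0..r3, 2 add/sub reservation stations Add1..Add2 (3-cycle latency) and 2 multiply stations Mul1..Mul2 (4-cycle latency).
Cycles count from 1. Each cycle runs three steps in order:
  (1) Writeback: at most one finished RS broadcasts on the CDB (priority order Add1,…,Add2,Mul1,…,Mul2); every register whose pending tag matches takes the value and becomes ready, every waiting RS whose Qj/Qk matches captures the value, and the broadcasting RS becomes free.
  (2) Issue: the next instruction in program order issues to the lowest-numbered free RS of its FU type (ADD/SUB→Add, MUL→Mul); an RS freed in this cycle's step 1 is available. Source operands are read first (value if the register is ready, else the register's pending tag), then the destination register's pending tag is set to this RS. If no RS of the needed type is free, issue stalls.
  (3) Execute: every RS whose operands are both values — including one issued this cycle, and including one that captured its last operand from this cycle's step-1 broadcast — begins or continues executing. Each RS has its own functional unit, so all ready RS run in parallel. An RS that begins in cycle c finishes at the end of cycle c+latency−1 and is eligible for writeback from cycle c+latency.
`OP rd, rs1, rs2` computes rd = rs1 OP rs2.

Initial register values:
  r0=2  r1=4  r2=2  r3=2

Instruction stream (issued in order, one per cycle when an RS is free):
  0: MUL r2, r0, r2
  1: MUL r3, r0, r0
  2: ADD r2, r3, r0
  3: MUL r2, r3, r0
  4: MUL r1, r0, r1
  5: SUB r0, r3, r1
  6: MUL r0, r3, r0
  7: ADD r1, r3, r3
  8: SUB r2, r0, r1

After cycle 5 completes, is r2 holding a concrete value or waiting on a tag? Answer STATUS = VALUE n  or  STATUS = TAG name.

STATUS = TAG Mul1

  c1: issue MUL r2<-Mul1  regs: r0:2,r1:4,r2:Mul1,r3:2
  c2: issue MUL r3<-Mul2  regs: r0:2,r1:4,r2:Mul1,r3:Mul2
  c3: issue ADD r2<-Add1  regs: r0:2,r1:4,r2:Add1,r3:Mul2
  c4: stall  regs: r0:2,r1:4,r2:Add1,r3:Mul2
  c5: CDB Mul1=4; issue MUL r2<-Mul1  regs: r0:2,r1:4,r2:Mul1,r3:Mul2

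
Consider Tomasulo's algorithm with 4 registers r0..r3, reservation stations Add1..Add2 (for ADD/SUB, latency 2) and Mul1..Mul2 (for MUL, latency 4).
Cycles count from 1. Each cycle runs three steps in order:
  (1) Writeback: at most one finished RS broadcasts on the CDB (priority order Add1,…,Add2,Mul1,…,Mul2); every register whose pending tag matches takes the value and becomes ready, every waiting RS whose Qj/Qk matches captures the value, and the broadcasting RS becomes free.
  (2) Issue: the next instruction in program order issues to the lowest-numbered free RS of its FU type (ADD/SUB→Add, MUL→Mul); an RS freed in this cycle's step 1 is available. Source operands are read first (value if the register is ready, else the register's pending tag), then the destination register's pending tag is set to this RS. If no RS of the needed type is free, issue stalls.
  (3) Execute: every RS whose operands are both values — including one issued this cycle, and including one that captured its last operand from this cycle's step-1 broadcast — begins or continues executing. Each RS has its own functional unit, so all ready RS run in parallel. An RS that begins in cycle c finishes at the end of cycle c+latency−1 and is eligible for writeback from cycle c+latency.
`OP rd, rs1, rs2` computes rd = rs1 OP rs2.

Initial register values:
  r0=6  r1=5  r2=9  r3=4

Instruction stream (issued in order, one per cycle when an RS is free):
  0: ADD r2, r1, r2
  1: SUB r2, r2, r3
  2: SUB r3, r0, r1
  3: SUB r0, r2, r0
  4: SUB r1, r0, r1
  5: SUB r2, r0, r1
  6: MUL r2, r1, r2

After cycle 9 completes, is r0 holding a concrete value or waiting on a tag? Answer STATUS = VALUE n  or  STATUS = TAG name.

cycle 1: issue ADD r2<-Add1 // r0:6,r1:5,r2:Add1,r3:4
cycle 2: issue SUB r2<-Add2 // r0:6,r1:5,r2:Add2,r3:4
cycle 3: CDB Add1=14; issue SUB r3<-Add1 // r0:6,r1:5,r2:Add2,r3:Add1
cycle 4: stall // r0:6,r1:5,r2:Add2,r3:Add1
cycle 5: CDB Add1=1; issue SUB r0<-Add1 // r0:Add1,r1:5,r2:Add2,r3:1
cycle 6: CDB Add2=10; issue SUB r1<-Add2 // r0:Add1,r1:Add2,r2:10,r3:1
cycle 7: stall // r0:Add1,r1:Add2,r2:10,r3:1
cycle 8: CDB Add1=4; issue SUB r2<-Add1 // r0:4,r1:Add2,r2:Add1,r3:1
cycle 9: issue MUL r2<-Mul1 // r0:4,r1:Add2,r2:Mul1,r3:1

STATUS = VALUE 4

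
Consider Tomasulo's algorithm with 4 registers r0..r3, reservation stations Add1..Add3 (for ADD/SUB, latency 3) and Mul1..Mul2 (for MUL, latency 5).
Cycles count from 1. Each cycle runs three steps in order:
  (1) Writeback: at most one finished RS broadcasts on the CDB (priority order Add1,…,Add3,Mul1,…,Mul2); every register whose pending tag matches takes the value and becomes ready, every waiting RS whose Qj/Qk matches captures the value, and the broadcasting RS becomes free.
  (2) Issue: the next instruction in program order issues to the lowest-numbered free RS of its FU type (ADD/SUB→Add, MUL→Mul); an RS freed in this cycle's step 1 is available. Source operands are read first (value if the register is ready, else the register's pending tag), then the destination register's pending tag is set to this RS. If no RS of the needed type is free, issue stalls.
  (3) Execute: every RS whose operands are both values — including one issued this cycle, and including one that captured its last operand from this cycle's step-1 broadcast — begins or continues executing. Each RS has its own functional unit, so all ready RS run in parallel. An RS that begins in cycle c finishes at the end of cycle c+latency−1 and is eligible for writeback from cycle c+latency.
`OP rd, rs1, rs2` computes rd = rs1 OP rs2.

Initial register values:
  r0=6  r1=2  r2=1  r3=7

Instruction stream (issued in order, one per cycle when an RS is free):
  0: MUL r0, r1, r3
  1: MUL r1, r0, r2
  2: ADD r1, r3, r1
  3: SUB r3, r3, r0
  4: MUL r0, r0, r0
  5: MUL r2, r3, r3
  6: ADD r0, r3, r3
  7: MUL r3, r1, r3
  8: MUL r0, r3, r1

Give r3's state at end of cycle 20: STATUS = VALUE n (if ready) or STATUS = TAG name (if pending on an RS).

c1: issue MUL r0<-Mul1 | r0:Mul1,r1:2,r2:1,r3:7
c2: issue MUL r1<-Mul2 | r0:Mul1,r1:Mul2,r2:1,r3:7
c3: issue ADD r1<-Add1 | r0:Mul1,r1:Add1,r2:1,r3:7
c4: issue SUB r3<-Add2 | r0:Mul1,r1:Add1,r2:1,r3:Add2
c5: stall | r0:Mul1,r1:Add1,r2:1,r3:Add2
c6: CDB Mul1=14; issue MUL r0<-Mul1 | r0:Mul1,r1:Add1,r2:1,r3:Add2
c7: stall | r0:Mul1,r1:Add1,r2:1,r3:Add2
c8: stall | r0:Mul1,r1:Add1,r2:1,r3:Add2
c9: CDB Add2=-7; stall | r0:Mul1,r1:Add1,r2:1,r3:-7
c10: stall | r0:Mul1,r1:Add1,r2:1,r3:-7
c11: CDB Mul1=196; issue MUL r2<-Mul1 | r0:196,r1:Add1,r2:Mul1,r3:-7
c12: CDB Mul2=14; issue ADD r0<-Add2 | r0:Add2,r1:Add1,r2:Mul1,r3:-7
c13: issue MUL r3<-Mul2 | r0:Add2,r1:Add1,r2:Mul1,r3:Mul2
c14: stall | r0:Add2,r1:Add1,r2:Mul1,r3:Mul2
c15: CDB Add1=21; stall | r0:Add2,r1:21,r2:Mul1,r3:Mul2
c16: CDB Add2=-14; stall | r0:-14,r1:21,r2:Mul1,r3:Mul2
c17: CDB Mul1=49; issue MUL r0<-Mul1 | r0:Mul1,r1:21,r2:49,r3:Mul2
c18: - | r0:Mul1,r1:21,r2:49,r3:Mul2
c19: - | r0:Mul1,r1:21,r2:49,r3:Mul2
c20: CDB Mul2=-147 | r0:Mul1,r1:21,r2:49,r3:-147

STATUS = VALUE -147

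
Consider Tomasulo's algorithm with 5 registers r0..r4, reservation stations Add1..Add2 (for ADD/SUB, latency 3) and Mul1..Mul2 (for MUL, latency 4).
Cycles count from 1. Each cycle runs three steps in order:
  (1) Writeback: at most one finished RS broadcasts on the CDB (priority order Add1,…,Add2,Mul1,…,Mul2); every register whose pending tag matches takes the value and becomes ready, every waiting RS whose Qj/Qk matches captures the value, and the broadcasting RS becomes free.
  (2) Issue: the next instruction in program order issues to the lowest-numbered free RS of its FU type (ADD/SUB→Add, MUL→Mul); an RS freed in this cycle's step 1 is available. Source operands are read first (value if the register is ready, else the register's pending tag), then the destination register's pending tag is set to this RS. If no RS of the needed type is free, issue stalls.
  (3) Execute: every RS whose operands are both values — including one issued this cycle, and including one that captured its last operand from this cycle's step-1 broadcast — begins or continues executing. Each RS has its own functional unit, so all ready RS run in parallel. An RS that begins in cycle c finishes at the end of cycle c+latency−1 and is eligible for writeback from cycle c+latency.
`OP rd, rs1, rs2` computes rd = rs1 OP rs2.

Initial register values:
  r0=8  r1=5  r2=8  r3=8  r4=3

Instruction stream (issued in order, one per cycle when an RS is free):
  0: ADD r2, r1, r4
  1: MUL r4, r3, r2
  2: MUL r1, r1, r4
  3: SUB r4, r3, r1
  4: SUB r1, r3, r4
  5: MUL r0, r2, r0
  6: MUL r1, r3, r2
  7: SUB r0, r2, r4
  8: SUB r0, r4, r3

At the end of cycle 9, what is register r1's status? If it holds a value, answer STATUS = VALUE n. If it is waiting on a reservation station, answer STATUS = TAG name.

cycle 1: issue ADD r2<-Add1 // r0:8,r1:5,r2:Add1,r3:8,r4:3
cycle 2: issue MUL r4<-Mul1 // r0:8,r1:5,r2:Add1,r3:8,r4:Mul1
cycle 3: issue MUL r1<-Mul2 // r0:8,r1:Mul2,r2:Add1,r3:8,r4:Mul1
cycle 4: CDB Add1=8; issue SUB r4<-Add1 // r0:8,r1:Mul2,r2:8,r3:8,r4:Add1
cycle 5: issue SUB r1<-Add2 // r0:8,r1:Add2,r2:8,r3:8,r4:Add1
cycle 6: stall // r0:8,r1:Add2,r2:8,r3:8,r4:Add1
cycle 7: stall // r0:8,r1:Add2,r2:8,r3:8,r4:Add1
cycle 8: CDB Mul1=64; issue MUL r0<-Mul1 // r0:Mul1,r1:Add2,r2:8,r3:8,r4:Add1
cycle 9: stall // r0:Mul1,r1:Add2,r2:8,r3:8,r4:Add1

STATUS = TAG Add2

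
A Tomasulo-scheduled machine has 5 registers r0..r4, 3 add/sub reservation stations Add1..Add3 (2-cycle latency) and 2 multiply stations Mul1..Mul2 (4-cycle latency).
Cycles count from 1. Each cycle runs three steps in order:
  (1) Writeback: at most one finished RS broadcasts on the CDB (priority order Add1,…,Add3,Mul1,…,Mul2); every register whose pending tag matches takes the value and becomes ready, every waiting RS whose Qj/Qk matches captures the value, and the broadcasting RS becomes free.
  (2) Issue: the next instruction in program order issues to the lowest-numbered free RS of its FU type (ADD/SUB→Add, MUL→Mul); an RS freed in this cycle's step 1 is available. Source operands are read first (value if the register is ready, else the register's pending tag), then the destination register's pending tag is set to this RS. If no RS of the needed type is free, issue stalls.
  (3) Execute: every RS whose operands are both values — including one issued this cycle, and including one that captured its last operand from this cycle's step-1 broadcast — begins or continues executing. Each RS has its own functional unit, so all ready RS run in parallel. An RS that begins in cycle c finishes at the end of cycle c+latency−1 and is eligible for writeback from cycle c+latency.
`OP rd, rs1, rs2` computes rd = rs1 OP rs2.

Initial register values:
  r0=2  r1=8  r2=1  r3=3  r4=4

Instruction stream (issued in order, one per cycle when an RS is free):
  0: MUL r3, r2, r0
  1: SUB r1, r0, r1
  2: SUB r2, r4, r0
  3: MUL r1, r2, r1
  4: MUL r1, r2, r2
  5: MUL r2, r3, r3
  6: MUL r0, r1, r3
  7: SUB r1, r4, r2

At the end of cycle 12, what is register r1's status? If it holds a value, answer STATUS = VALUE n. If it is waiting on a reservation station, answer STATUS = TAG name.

STATUS = TAG Add1

cycle 1: issue MUL r3<-Mul1 // r0:2,r1:8,r2:1,r3:Mul1,r4:4
cycle 2: issue SUB r1<-Add1 // r0:2,r1:Add1,r2:1,r3:Mul1,r4:4
cycle 3: issue SUB r2<-Add2 // r0:2,r1:Add1,r2:Add2,r3:Mul1,r4:4
cycle 4: CDB Add1=-6; issue MUL r1<-Mul2 // r0:2,r1:Mul2,r2:Add2,r3:Mul1,r4:4
cycle 5: CDB Add2=2; stall // r0:2,r1:Mul2,r2:2,r3:Mul1,r4:4
cycle 6: CDB Mul1=2; issue MUL r1<-Mul1 // r0:2,r1:Mul1,r2:2,r3:2,r4:4
cycle 7: stall // r0:2,r1:Mul1,r2:2,r3:2,r4:4
cycle 8: stall // r0:2,r1:Mul1,r2:2,r3:2,r4:4
cycle 9: CDB Mul2=-12; issue MUL r2<-Mul2 // r0:2,r1:Mul1,r2:Mul2,r3:2,r4:4
cycle 10: CDB Mul1=4; issue MUL r0<-Mul1 // r0:Mul1,r1:4,r2:Mul2,r3:2,r4:4
cycle 11: issue SUB r1<-Add1 // r0:Mul1,r1:Add1,r2:Mul2,r3:2,r4:4
cycle 12: - // r0:Mul1,r1:Add1,r2:Mul2,r3:2,r4:4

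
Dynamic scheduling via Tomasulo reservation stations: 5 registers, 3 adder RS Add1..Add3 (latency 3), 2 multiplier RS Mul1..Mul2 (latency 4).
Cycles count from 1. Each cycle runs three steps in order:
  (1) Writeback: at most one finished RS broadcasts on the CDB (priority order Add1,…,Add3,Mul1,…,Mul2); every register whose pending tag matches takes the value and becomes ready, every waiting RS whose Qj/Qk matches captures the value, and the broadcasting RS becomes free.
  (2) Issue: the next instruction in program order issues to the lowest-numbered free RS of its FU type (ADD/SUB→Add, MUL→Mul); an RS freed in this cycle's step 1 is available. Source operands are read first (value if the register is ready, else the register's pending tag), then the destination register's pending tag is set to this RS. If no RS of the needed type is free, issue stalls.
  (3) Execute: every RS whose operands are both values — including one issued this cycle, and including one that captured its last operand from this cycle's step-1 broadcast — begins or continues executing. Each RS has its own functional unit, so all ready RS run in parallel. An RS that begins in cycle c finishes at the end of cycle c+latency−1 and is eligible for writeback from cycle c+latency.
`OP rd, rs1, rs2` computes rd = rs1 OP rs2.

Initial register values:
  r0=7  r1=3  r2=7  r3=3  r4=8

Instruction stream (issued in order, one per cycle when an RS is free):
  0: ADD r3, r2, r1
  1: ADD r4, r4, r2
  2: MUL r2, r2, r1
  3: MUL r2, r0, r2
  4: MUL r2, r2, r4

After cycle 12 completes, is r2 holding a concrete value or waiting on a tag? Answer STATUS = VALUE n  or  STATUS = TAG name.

cycle 1: issue ADD r3<-Add1 // r0:7,r1:3,r2:7,r3:Add1,r4:8
cycle 2: issue ADD r4<-Add2 // r0:7,r1:3,r2:7,r3:Add1,r4:Add2
cycle 3: issue MUL r2<-Mul1 // r0:7,r1:3,r2:Mul1,r3:Add1,r4:Add2
cycle 4: CDB Add1=10; issue MUL r2<-Mul2 // r0:7,r1:3,r2:Mul2,r3:10,r4:Add2
cycle 5: CDB Add2=15; stall // r0:7,r1:3,r2:Mul2,r3:10,r4:15
cycle 6: stall // r0:7,r1:3,r2:Mul2,r3:10,r4:15
cycle 7: CDB Mul1=21; issue MUL r2<-Mul1 // r0:7,r1:3,r2:Mul1,r3:10,r4:15
cycle 8: - // r0:7,r1:3,r2:Mul1,r3:10,r4:15
cycle 9: - // r0:7,r1:3,r2:Mul1,r3:10,r4:15
cycle 10: - // r0:7,r1:3,r2:Mul1,r3:10,r4:15
cycle 11: CDB Mul2=147 // r0:7,r1:3,r2:Mul1,r3:10,r4:15
cycle 12: - // r0:7,r1:3,r2:Mul1,r3:10,r4:15

STATUS = TAG Mul1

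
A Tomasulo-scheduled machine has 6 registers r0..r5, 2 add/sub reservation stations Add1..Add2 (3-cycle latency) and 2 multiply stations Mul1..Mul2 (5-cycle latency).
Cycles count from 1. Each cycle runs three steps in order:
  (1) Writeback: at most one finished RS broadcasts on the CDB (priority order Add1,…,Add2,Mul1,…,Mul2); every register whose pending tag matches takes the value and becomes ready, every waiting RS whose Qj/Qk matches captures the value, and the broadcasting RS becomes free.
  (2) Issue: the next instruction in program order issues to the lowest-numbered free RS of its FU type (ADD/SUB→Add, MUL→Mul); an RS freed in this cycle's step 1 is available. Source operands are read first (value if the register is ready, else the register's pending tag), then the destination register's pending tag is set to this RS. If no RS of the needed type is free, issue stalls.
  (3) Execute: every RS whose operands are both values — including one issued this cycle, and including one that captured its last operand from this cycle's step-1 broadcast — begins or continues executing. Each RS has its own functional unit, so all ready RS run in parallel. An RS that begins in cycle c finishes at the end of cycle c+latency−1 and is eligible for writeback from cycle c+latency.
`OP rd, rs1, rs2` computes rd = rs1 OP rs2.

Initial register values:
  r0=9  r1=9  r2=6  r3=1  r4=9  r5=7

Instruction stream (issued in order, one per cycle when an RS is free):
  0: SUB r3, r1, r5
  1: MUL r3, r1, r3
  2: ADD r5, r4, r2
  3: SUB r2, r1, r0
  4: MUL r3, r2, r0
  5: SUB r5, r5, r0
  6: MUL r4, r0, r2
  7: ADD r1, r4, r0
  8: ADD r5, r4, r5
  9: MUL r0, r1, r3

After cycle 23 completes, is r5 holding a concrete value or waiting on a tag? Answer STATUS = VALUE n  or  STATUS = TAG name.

STATUS = VALUE 6

  c1: issue SUB r3<-Add1  regs: r0:9,r1:9,r2:6,r3:Add1,r4:9,r5:7
  c2: issue MUL r3<-Mul1  regs: r0:9,r1:9,r2:6,r3:Mul1,r4:9,r5:7
  c3: issue ADD r5<-Add2  regs: r0:9,r1:9,r2:6,r3:Mul1,r4:9,r5:Add2
  c4: CDB Add1=2; issue SUB r2<-Add1  regs: r0:9,r1:9,r2:Add1,r3:Mul1,r4:9,r5:Add2
  c5: issue MUL r3<-Mul2  regs: r0:9,r1:9,r2:Add1,r3:Mul2,r4:9,r5:Add2
  c6: CDB Add2=15; issue SUB r5<-Add2  regs: r0:9,r1:9,r2:Add1,r3:Mul2,r4:9,r5:Add2
  c7: CDB Add1=0; stall  regs: r0:9,r1:9,r2:0,r3:Mul2,r4:9,r5:Add2
  c8: stall  regs: r0:9,r1:9,r2:0,r3:Mul2,r4:9,r5:Add2
  c9: CDB Add2=6; stall  regs: r0:9,r1:9,r2:0,r3:Mul2,r4:9,r5:6
  c10: CDB Mul1=18; issue MUL r4<-Mul1  regs: r0:9,r1:9,r2:0,r3:Mul2,r4:Mul1,r5:6
  c11: issue ADD r1<-Add1  regs: r0:9,r1:Add1,r2:0,r3:Mul2,r4:Mul1,r5:6
  c12: CDB Mul2=0; issue ADD r5<-Add2  regs: r0:9,r1:Add1,r2:0,r3:0,r4:Mul1,r5:Add2
  c13: issue MUL r0<-Mul2  regs: r0:Mul2,r1:Add1,r2:0,r3:0,r4:Mul1,r5:Add2
  c14: -  regs: r0:Mul2,r1:Add1,r2:0,r3:0,r4:Mul1,r5:Add2
  c15: CDB Mul1=0  regs: r0:Mul2,r1:Add1,r2:0,r3:0,r4:0,r5:Add2
  c16: -  regs: r0:Mul2,r1:Add1,r2:0,r3:0,r4:0,r5:Add2
  c17: -  regs: r0:Mul2,r1:Add1,r2:0,r3:0,r4:0,r5:Add2
  c18: CDB Add1=9  regs: r0:Mul2,r1:9,r2:0,r3:0,r4:0,r5:Add2
  c19: CDB Add2=6  regs: r0:Mul2,r1:9,r2:0,r3:0,r4:0,r5:6
  c20: -  regs: r0:Mul2,r1:9,r2:0,r3:0,r4:0,r5:6
  c21: -  regs: r0:Mul2,r1:9,r2:0,r3:0,r4:0,r5:6
  c22: -  regs: r0:Mul2,r1:9,r2:0,r3:0,r4:0,r5:6
  c23: CDB Mul2=0  regs: r0:0,r1:9,r2:0,r3:0,r4:0,r5:6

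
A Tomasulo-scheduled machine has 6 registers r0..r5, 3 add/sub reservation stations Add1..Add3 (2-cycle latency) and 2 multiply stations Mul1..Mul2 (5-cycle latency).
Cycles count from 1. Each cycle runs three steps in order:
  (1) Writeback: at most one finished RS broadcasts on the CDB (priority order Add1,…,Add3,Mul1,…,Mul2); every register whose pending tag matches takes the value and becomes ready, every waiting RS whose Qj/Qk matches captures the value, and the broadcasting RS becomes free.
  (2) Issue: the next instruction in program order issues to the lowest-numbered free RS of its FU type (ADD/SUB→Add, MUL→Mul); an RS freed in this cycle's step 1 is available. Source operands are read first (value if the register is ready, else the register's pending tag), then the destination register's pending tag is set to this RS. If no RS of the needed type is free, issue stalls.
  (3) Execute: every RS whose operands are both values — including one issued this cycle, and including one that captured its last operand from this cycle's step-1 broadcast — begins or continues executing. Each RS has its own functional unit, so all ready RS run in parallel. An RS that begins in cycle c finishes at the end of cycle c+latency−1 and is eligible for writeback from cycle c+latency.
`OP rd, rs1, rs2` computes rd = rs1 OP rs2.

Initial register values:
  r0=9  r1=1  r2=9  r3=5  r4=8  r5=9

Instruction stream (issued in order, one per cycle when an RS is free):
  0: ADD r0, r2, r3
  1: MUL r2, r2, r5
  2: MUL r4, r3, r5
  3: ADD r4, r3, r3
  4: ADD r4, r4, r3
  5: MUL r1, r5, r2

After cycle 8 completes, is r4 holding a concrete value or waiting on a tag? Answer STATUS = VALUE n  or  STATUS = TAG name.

STATUS = VALUE 15

c1: issue ADD r0<-Add1 | r0:Add1,r1:1,r2:9,r3:5,r4:8,r5:9
c2: issue MUL r2<-Mul1 | r0:Add1,r1:1,r2:Mul1,r3:5,r4:8,r5:9
c3: CDB Add1=14; issue MUL r4<-Mul2 | r0:14,r1:1,r2:Mul1,r3:5,r4:Mul2,r5:9
c4: issue ADD r4<-Add1 | r0:14,r1:1,r2:Mul1,r3:5,r4:Add1,r5:9
c5: issue ADD r4<-Add2 | r0:14,r1:1,r2:Mul1,r3:5,r4:Add2,r5:9
c6: CDB Add1=10; stall | r0:14,r1:1,r2:Mul1,r3:5,r4:Add2,r5:9
c7: CDB Mul1=81; issue MUL r1<-Mul1 | r0:14,r1:Mul1,r2:81,r3:5,r4:Add2,r5:9
c8: CDB Add2=15 | r0:14,r1:Mul1,r2:81,r3:5,r4:15,r5:9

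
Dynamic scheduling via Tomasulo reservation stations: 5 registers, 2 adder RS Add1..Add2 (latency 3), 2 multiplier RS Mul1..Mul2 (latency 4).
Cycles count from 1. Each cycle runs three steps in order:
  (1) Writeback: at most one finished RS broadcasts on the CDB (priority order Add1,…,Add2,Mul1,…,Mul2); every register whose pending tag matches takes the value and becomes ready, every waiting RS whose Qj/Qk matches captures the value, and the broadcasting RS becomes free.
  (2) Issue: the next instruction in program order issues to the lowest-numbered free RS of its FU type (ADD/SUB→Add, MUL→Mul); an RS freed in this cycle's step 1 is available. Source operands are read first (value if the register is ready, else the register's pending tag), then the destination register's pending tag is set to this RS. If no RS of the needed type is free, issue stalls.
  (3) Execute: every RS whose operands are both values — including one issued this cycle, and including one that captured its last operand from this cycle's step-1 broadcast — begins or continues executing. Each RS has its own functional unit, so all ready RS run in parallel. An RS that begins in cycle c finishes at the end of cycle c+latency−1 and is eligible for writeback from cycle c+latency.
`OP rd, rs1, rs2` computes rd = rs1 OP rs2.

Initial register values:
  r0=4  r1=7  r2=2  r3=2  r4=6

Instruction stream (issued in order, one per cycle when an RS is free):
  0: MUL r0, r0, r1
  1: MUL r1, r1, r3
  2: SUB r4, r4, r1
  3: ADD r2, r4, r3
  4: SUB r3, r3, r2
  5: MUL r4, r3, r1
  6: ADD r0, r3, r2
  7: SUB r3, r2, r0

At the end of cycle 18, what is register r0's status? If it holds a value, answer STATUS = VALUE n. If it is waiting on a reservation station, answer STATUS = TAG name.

STATUS = VALUE 2

cycle 1: issue MUL r0<-Mul1 // r0:Mul1,r1:7,r2:2,r3:2,r4:6
cycle 2: issue MUL r1<-Mul2 // r0:Mul1,r1:Mul2,r2:2,r3:2,r4:6
cycle 3: issue SUB r4<-Add1 // r0:Mul1,r1:Mul2,r2:2,r3:2,r4:Add1
cycle 4: issue ADD r2<-Add2 // r0:Mul1,r1:Mul2,r2:Add2,r3:2,r4:Add1
cycle 5: CDB Mul1=28; stall // r0:28,r1:Mul2,r2:Add2,r3:2,r4:Add1
cycle 6: CDB Mul2=14; stall // r0:28,r1:14,r2:Add2,r3:2,r4:Add1
cycle 7: stall // r0:28,r1:14,r2:Add2,r3:2,r4:Add1
cycle 8: stall // r0:28,r1:14,r2:Add2,r3:2,r4:Add1
cycle 9: CDB Add1=-8; issue SUB r3<-Add1 // r0:28,r1:14,r2:Add2,r3:Add1,r4:-8
cycle 10: issue MUL r4<-Mul1 // r0:28,r1:14,r2:Add2,r3:Add1,r4:Mul1
cycle 11: stall // r0:28,r1:14,r2:Add2,r3:Add1,r4:Mul1
cycle 12: CDB Add2=-6; issue ADD r0<-Add2 // r0:Add2,r1:14,r2:-6,r3:Add1,r4:Mul1
cycle 13: stall // r0:Add2,r1:14,r2:-6,r3:Add1,r4:Mul1
cycle 14: stall // r0:Add2,r1:14,r2:-6,r3:Add1,r4:Mul1
cycle 15: CDB Add1=8; issue SUB r3<-Add1 // r0:Add2,r1:14,r2:-6,r3:Add1,r4:Mul1
cycle 16: - // r0:Add2,r1:14,r2:-6,r3:Add1,r4:Mul1
cycle 17: - // r0:Add2,r1:14,r2:-6,r3:Add1,r4:Mul1
cycle 18: CDB Add2=2 // r0:2,r1:14,r2:-6,r3:Add1,r4:Mul1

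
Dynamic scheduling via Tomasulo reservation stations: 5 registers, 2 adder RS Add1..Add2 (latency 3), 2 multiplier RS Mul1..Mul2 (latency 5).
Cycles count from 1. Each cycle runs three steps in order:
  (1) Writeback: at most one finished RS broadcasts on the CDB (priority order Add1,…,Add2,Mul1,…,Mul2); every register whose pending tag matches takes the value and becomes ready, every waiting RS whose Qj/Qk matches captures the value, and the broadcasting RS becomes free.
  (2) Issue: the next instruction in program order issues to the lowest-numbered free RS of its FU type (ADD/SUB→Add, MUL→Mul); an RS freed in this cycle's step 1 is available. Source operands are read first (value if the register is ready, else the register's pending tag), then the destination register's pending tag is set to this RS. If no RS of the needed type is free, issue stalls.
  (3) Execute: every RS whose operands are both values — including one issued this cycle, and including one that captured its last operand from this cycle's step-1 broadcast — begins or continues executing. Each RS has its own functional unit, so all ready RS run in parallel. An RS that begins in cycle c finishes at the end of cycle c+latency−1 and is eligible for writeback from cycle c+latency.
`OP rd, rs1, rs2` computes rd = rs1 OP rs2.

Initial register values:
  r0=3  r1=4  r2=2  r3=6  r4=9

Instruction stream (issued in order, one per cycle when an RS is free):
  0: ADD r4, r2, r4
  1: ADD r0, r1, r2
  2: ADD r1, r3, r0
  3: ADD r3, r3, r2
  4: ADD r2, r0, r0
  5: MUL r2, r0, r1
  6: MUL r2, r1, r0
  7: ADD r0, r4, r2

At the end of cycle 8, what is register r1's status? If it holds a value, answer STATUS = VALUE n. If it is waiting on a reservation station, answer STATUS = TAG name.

STATUS = VALUE 12

  c1: issue ADD r4<-Add1  regs: r0:3,r1:4,r2:2,r3:6,r4:Add1
  c2: issue ADD r0<-Add2  regs: r0:Add2,r1:4,r2:2,r3:6,r4:Add1
  c3: stall  regs: r0:Add2,r1:4,r2:2,r3:6,r4:Add1
  c4: CDB Add1=11; issue ADD r1<-Add1  regs: r0:Add2,r1:Add1,r2:2,r3:6,r4:11
  c5: CDB Add2=6; issue ADD r3<-Add2  regs: r0:6,r1:Add1,r2:2,r3:Add2,r4:11
  c6: stall  regs: r0:6,r1:Add1,r2:2,r3:Add2,r4:11
  c7: stall  regs: r0:6,r1:Add1,r2:2,r3:Add2,r4:11
  c8: CDB Add1=12; issue ADD r2<-Add1  regs: r0:6,r1:12,r2:Add1,r3:Add2,r4:11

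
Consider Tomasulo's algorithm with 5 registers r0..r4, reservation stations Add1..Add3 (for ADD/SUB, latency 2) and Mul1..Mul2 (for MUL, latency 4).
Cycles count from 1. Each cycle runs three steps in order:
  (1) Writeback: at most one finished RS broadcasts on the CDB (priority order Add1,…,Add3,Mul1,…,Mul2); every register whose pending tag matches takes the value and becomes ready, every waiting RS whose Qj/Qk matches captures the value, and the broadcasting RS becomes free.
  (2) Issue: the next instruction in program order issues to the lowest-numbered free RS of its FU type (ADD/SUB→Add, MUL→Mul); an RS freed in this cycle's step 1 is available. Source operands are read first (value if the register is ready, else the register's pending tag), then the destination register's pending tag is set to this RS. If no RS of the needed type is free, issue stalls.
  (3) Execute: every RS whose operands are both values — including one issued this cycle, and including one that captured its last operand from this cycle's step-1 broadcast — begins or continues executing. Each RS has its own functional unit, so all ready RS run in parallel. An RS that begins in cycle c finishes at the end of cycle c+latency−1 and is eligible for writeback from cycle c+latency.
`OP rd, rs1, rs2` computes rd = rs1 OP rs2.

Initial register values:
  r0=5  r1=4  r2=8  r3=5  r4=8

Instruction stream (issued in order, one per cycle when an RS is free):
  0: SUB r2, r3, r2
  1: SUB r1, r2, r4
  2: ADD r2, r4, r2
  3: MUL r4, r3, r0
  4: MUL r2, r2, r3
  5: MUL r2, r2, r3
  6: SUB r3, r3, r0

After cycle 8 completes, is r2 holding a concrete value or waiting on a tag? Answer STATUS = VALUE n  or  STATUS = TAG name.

STATUS = TAG Mul1

c1: issue SUB r2<-Add1 | r0:5,r1:4,r2:Add1,r3:5,r4:8
c2: issue SUB r1<-Add2 | r0:5,r1:Add2,r2:Add1,r3:5,r4:8
c3: CDB Add1=-3; issue ADD r2<-Add1 | r0:5,r1:Add2,r2:Add1,r3:5,r4:8
c4: issue MUL r4<-Mul1 | r0:5,r1:Add2,r2:Add1,r3:5,r4:Mul1
c5: CDB Add1=5; issue MUL r2<-Mul2 | r0:5,r1:Add2,r2:Mul2,r3:5,r4:Mul1
c6: CDB Add2=-11; stall | r0:5,r1:-11,r2:Mul2,r3:5,r4:Mul1
c7: stall | r0:5,r1:-11,r2:Mul2,r3:5,r4:Mul1
c8: CDB Mul1=25; issue MUL r2<-Mul1 | r0:5,r1:-11,r2:Mul1,r3:5,r4:25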